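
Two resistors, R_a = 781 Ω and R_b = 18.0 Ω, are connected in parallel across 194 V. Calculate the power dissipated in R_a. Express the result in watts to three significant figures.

R_a sits directly across the source, so P = V²/R with V = 194 V.
P_R_a = V² / R_a = (194)² / 781 Ω = 48.19 W

48.2 W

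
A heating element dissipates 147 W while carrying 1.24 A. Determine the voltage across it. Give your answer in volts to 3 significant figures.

119 V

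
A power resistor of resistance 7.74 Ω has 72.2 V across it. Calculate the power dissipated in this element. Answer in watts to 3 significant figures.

673 W

Voltage and resistance are given, so P = V²/R is the one-step route.
P = (72.2 V)² / 7.74 Ω = 673.5 W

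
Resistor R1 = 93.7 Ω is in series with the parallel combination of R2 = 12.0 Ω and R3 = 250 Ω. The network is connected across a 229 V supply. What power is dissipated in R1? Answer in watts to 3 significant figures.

Collapse R2‖R3 to a single equivalent, reducing the network to two series elements.
R_p = (12.0×250)/(12.0+250) = 11.45 Ω
R_total = 93.7 + 11.45 = 105.2 Ω
I = V / R_total = 229 / 105.2 = 2.178 A
R1 is in the main series path, so its power is I²R1.
P_R1 = (2.178)² × 93.7 = 444.4 W

444 W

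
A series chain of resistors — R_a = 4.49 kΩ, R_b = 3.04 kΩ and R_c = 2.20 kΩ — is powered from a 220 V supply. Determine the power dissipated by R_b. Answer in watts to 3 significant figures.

1.55 W

The current is common to all series resistors; compute it, then apply P = I²R for the target.
R_total = (4.49 + 3.04 + 2.20) kΩ = 9730 Ω
I = V / R_total = 220 / 9730 = 0.02261 A
P_R_b = I² × R_b = (0.02261)² × 3040 = 1.554 W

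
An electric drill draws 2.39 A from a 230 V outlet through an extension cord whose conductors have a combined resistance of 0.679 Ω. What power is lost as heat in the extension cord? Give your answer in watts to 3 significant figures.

3.88 W

The extension cord and load are in series, so the same current flows in both; the loss is I²R_line.
The extension cord carries the full 2.39 A.
P_line = I² R_line = (2.390)² × 0.679 = 3.879 W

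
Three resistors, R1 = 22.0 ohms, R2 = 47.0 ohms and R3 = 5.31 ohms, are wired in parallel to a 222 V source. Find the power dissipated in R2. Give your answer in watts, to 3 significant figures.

1050 W

Every branch has 222 V across it, so for R2 the power is simply V²/R.
P_R2 = V² / R2 = (222)² / 47.0 Ω = 1049 W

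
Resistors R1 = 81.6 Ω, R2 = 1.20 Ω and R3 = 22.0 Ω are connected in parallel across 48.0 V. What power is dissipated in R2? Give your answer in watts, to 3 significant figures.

Each parallel branch sees the full supply voltage, so P = V²/R applies directly to the target branch.
P_R2 = V² / R2 = (48.0)² / 1.20 Ω = 1920 W

1920 W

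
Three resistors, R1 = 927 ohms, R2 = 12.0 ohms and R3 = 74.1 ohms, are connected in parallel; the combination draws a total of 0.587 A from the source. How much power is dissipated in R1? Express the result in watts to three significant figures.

0.0388 W

Only the total current is stated, so first find the parallel equivalent to get the voltage across the combination.
1/R_eq = 1/927 + 1/12.0 + 1/74.1 ⇒ R_eq = 10.21 Ω
V = I_total × R_eq = 0.5870 × 10.21 = 5.995 V
P_R1 = V² / R1 = (5.995)² / 927 = 0.03878 W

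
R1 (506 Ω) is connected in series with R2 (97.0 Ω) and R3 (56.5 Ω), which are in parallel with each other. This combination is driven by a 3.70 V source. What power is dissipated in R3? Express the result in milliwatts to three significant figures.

First combine the parallel branches into one equivalent R_p, then R1 + R_p is a series pair.
R_p = (97.0×56.5)/(97.0+56.5) = 35.70 Ω
R_total = 506 + 35.70 = 541.7 Ω
I = V / R_total = 3.70 / 541.7 = 0.006830 A
Voltage across the parallel pair: V_p = I × R_p = 0.006830 × 35.70 = 0.2439 V
With V_p across R3, its power is V_p²/R3.
P_R3 = (0.2439)² / 56.5 = 0.001053 W

1.05 mW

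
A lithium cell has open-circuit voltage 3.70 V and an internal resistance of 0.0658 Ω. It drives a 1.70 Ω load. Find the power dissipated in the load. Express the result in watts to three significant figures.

Load and internal resistance form a series loop — compute the loop current, then the load power via I²R.
I = ε / (r + R) = 3.70 / (0.0658 + 1.70) = 2.095 A
P_load = I² R = (2.095)² × 1.70 = 7.464 W

7.46 W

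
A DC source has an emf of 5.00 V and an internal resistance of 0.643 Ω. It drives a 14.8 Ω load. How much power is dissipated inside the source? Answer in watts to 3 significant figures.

0.0674 W

r is in series with the load, so it carries the full circuit current — the loss in it is I²r.
I = ε / (r + R) = 5.00 / (0.643 + 14.8) = 0.3238 A
P_int = I² r = (0.3238)² × 0.643 = 0.06740 W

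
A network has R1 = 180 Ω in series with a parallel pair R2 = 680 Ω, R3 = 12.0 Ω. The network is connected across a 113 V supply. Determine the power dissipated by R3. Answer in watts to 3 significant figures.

4.02 W

Collapse R2‖R3 to a single equivalent, reducing the network to two series elements.
R_p = (680×12.0)/(680+12.0) = 11.79 Ω
R_total = 180 + 11.79 = 191.8 Ω
I = V / R_total = 113 / 191.8 = 0.5892 A
Voltage across the parallel pair: V_p = I × R_p = 0.5892 × 11.79 = 6.948 V
R3 sees V_p directly, so P = V_p² / R3.
P_R3 = (6.948)² / 12.0 = 4.022 W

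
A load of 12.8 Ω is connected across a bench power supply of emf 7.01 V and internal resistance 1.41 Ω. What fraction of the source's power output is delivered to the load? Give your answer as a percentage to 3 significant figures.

Efficiency is P_load / P_total. With a series r and R sharing the same I, P = I²R for each, so η = R/(R+r).
η = R / (R + r) = 12.8 / (12.8 + 1.41) = 0.9008

90.1 %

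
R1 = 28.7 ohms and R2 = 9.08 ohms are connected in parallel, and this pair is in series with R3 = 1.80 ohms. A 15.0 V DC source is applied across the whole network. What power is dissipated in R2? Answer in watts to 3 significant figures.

15.6 W

Combine R1 and R2 into their parallel equivalent first, reducing the network to two series resistors.
R_p = (28.7×9.08)/(28.7+9.08) = 6.898 Ω
R_total = R_p + 1.80 = 6.898 + 1.80 = 8.698 Ω
I = V / R_total = 15.0 / 8.698 = 1.725 A
Voltage across the parallel pair: V_p = I × R_p = 1.725 × 6.898 = 11.90 V
R2 sits across V_p; its power is V_p²/R.
P_R2 = (11.90)² / 9.08 = 15.58 W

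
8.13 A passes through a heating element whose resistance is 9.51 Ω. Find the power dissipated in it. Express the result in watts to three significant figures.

629 W

The current through and the resistance of the element are both given; use P = I²R.
P = (8.130 A)² × 9.51 Ω = 628.6 W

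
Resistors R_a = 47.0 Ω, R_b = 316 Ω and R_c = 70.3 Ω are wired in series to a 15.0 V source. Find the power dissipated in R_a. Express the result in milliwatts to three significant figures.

56.3 mW

Since the resistors are in series they all carry the loop current I = V/R_total; the power in any one is I²R.
R_total = 47.0 + 316 + 70.3 = 433.3 Ω
I = V / R_total = 15.0 / 433.3 = 0.03462 A
P_R_a = I² × R_a = (0.03462)² × 47.0 = 0.05633 W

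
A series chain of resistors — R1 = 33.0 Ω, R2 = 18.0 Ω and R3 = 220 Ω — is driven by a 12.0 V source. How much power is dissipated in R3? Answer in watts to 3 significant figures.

0.431 W

In a series string the same current flows through every resistor — find that current, then P = I²R for the one we want.
R_total = 33.0 + 18.0 + 220 = 271.0 Ω
I = V / R_total = 12.0 / 271.0 = 0.04428 A
P_R3 = I² × R3 = (0.04428)² × 220 = 0.4314 W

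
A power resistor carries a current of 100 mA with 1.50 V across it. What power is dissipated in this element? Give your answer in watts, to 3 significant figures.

With V and I both given, power follows immediately from P = V I.
P = 1.50 V × 0.1000 A = 0.1500 W

0.150 W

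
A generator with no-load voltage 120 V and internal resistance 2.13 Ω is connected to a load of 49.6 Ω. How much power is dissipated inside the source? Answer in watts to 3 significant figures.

11.5 W

Internal loss is I²r, with I set by the total series resistance r+R.
I = ε / (r + R) = 120 / (2.13 + 49.6) = 2.320 A
P_int = I² r = (2.320)² × 2.13 = 11.46 W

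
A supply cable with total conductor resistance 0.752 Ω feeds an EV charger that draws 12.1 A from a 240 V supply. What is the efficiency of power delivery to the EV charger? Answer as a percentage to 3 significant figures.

The supply cable carries the full 12.1 A.
P_line = I² R_line = (12.10)² × 0.752 = 110.1 W
P_source = V I = 240 × 12.10 = 2904 W; P_load = 2794 W
η = P_load / P_source = 2794 / 2904 = 0.9621

96.2 %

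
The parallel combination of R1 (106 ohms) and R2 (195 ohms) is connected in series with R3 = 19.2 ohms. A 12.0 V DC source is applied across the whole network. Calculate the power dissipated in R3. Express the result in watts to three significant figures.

Collapse the R1‖R2 pair into one equivalent R_p; then R_p and R3 form a series string.
R_p = (106×195)/(106+195) = 68.67 Ω
R_total = R_p + 19.2 = 68.67 + 19.2 = 87.87 Ω
I = V / R_total = 12.0 / 87.87 = 0.1366 A
R3 carries the full series current, so P = I²R.
P_R3 = (0.1366)² × 19.2 = 0.3581 W

0.358 W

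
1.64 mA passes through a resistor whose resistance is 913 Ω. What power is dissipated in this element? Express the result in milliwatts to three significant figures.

With I and R stated, P = I²R applies in one step.
P = (0.001640 A)² × 913 Ω = 0.002456 W

2.46 mW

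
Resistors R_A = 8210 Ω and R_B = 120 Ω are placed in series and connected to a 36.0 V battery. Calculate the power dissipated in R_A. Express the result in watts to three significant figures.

0.153 W

Since the resistors are in series they all carry the loop current I = V/R_total; the power in any one is I²R.
R_total = 8210 + 120 = 8330 Ω
I = V / R_total = 36.0 / 8330 = 0.004322 A
P_R_A = I² × R_A = (0.004322)² × 8210 = 0.1533 W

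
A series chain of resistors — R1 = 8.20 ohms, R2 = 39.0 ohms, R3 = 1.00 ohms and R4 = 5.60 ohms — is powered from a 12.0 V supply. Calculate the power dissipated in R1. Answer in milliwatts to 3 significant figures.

408 mW

Since the resistors are in series they all carry the loop current I = V/R_total; the power in any one is I²R.
R_total = 8.20 + 39.0 + 1.00 + 5.60 = 53.80 Ω
I = V / R_total = 12.0 / 53.80 = 0.2230 A
P_R1 = I² × R1 = (0.2230)² × 8.20 = 0.4080 W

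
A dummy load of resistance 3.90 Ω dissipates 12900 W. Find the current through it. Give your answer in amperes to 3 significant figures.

57.5 A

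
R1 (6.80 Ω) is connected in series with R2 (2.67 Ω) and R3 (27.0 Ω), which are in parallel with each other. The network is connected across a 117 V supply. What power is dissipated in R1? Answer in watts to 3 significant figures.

1090 W

First combine the parallel branches into one equivalent R_p, then R1 + R_p is a series pair.
R_p = (2.67×27.0)/(2.67+27.0) = 2.430 Ω
R_total = 6.80 + 2.430 = 9.230 Ω
I = V / R_total = 117 / 9.230 = 12.68 A
The full supply current passes through R1: P = I²R.
P_R1 = (12.68)² × 6.80 = 1093 W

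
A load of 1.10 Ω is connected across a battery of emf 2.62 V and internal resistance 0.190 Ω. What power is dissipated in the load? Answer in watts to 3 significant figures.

4.54 W

Load and internal resistance form a series loop — compute the loop current, then the load power via I²R.
I = ε / (r + R) = 2.62 / (0.190 + 1.10) = 2.031 A
P_load = I² R = (2.031)² × 1.10 = 4.537 W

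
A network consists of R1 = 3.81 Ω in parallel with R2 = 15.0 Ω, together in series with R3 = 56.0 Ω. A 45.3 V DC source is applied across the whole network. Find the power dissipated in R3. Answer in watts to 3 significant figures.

Reduce the parallel combination to a single R_p; the circuit then becomes R_p in series with the remaining resistor.
R_p = (3.81×15.0)/(3.81+15.0) = 3.038 Ω
R_total = R_p + 56.0 = 3.038 + 56.0 = 59.04 Ω
I = V / R_total = 45.3 / 59.04 = 0.7673 A
All the supply current flows through R3; use P = I²R3.
P_R3 = (0.7673)² × 56.0 = 32.97 W

33.0 W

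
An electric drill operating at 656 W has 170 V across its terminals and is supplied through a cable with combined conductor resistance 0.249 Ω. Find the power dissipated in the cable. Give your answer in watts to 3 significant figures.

3.71 W

The cable and load are in series, so the same current flows in both; the loss is I²R_line.
I = P / V = 656 / 170 = 3.859 A through the cable.
P_line = I² R_line = (3.859)² × 0.249 = 3.708 W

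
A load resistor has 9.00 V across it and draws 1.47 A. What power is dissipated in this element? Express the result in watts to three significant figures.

13.2 W

V and I are known directly — P = V I, no intermediate step needed.
P = 9.00 V × 1.470 A = 13.23 W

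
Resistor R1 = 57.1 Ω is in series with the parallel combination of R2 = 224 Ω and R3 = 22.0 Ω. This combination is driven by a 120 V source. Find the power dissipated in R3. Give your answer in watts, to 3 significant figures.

Replace R2 and R3 with their parallel equivalent so the circuit becomes R1 in series with R_p.
R_p = (224×22.0)/(224+22.0) = 20.03 Ω
R_total = 57.1 + 20.03 = 77.13 Ω
I = V / R_total = 120 / 77.13 = 1.556 A
Voltage across the parallel pair: V_p = I × R_p = 1.556 × 20.03 = 31.17 V
R3 is across V_p, so use P = V²/R for that branch.
P_R3 = (31.17)² / 22.0 = 44.15 W

44.2 W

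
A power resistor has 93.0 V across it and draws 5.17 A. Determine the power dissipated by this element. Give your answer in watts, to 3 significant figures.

Both the voltage across and the current through the element are known, so P = V I applies directly.
P = 93.0 V × 5.170 A = 480.8 W

481 W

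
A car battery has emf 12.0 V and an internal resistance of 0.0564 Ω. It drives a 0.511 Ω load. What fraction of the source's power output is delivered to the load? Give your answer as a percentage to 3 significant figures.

The source delivers εI, of which I²R reaches the load and I²r is lost; since I is common, η = R/(R+r).
η = R / (R + r) = 0.511 / (0.511 + 0.0564) = 0.9006

90.1 %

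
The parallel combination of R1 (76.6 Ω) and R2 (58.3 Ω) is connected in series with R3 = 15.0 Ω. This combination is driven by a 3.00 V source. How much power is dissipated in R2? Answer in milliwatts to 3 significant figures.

73.1 mW

First find R_p for the parallel pair, then treat R_p + R3 as a series loop.
R_p = (76.6×58.3)/(76.6+58.3) = 33.10 Ω
R_total = R_p + 15.0 = 33.10 + 15.0 = 48.10 Ω
I = V / R_total = 3.00 / 48.10 = 0.06236 A
Voltage across the parallel pair: V_p = I × R_p = 0.06236 × 33.10 = 2.065 V
Use P = V²/R for R2 with V = V_p.
P_R2 = (2.065)² / 58.3 = 0.07311 W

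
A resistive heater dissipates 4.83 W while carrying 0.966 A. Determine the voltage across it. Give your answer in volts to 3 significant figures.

From P = V I = I²R = V²/R, with the two given quantities we get V = P / I.
V = 4.83 / 0.9660 = 5.000 V

5.00 V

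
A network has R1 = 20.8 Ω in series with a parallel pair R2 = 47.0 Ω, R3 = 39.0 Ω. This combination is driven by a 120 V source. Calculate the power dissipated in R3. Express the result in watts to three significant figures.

94.6 W

Reduce the parallel pair to R_p first; the network is then a simple series string.
R_p = (47.0×39.0)/(47.0+39.0) = 21.31 Ω
R_total = 20.8 + 21.31 = 42.11 Ω
I = V / R_total = 120 / 42.11 = 2.849 A
Voltage across the parallel pair: V_p = I × R_p = 2.849 × 21.31 = 60.73 V
With V_p across R3, its power is V_p²/R3.
P_R3 = (60.73)² / 39.0 = 94.57 W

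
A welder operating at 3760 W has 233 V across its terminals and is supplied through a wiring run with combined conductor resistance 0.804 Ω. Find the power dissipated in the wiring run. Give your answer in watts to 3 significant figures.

209 W

The wiring run and load are in series, so the same current flows in both; the loss is I²R_line.
I = P / V = 3760 / 233 = 16.14 A through the wiring run.
P_line = I² R_line = (16.14)² × 0.804 = 209.4 W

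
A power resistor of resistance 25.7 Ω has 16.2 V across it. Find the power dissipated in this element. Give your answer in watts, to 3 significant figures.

With V across and R both known, P = V²/R gives the dissipation directly.
P = (16.2 V)² / 25.7 Ω = 10.21 W

10.2 W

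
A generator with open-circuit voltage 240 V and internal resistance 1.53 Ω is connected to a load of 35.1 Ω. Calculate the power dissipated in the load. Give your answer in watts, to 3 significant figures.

1510 W

The internal resistance and the load are in series, so the same I flows through both; get I from ε/(r+R), then I²R for the load.
I = ε / (r + R) = 240 / (1.53 + 35.1) = 6.552 A
P_load = I² R = (6.552)² × 35.1 = 1507 W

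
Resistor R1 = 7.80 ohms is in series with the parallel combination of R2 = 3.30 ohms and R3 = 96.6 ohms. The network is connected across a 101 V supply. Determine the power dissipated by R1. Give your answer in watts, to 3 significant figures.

Replace R2 and R3 with their parallel equivalent so the circuit becomes R1 in series with R_p.
R_p = (3.30×96.6)/(3.30+96.6) = 3.191 Ω
R_total = 7.80 + 3.191 = 10.99 Ω
I = V / R_total = 101 / 10.99 = 9.189 A
All the current flows through R1; use P = I²R.
P_R1 = (9.189)² × 7.80 = 658.7 W

659 W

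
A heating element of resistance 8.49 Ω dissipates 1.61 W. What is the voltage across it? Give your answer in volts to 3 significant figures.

3.70 V

Inverting the appropriate power form: V = √(P R).
V = √(1.61 × 8.49) = 3.697 V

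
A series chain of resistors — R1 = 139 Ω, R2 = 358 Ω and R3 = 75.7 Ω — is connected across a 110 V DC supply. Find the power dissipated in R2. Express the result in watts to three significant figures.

13.2 W

Every series element carries the same I. Get I from the total resistance, then P = I² × R2.
R_total = 139 + 358 + 75.7 = 572.7 Ω
I = V / R_total = 110 / 572.7 = 0.1921 A
P_R2 = I² × R2 = (0.1921)² × 358 = 13.21 W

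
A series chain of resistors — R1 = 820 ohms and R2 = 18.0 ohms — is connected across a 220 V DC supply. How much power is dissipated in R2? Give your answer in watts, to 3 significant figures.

In a series string the same current flows through every resistor — find that current, then P = I²R for the one we want.
R_total = 820 + 18.0 = 838.0 Ω
I = V / R_total = 220 / 838.0 = 0.2625 A
P_R2 = I² × R2 = (0.2625)² × 18.0 = 1.241 W

1.24 W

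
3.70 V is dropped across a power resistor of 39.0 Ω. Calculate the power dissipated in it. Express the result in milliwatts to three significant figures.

351 mW

Voltage and resistance are given, so P = V²/R is the one-step route.
P = (3.70 V)² / 39.0 Ω = 0.3510 W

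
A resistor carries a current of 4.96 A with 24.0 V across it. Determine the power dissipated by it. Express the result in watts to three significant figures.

119 W

With V and I both given, power follows immediately from P = V I.
P = 24.0 V × 4.960 A = 119.0 W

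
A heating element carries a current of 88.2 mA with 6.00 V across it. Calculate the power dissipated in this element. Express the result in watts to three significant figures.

0.529 W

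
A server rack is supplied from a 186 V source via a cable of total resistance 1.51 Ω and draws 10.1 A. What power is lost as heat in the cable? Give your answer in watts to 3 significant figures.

154 W

Line loss is just I²R for the cable — we know both I and R_line directly.
The cable carries the full 10.1 A.
P_line = I² R_line = (10.10)² × 1.51 = 154.0 W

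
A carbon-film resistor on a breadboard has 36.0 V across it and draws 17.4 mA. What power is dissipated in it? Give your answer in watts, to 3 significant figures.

0.626 W

Since both terminal voltage and current are stated, P = V I gives the power in one step.
P = 36.0 V × 0.01740 A = 0.6264 W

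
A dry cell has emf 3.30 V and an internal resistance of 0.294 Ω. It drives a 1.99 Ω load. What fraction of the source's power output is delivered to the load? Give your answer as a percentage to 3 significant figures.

87.1 %

Efficiency is P_load / P_total. With a series r and R sharing the same I, P = I²R for each, so η = R/(R+r).
η = R / (R + r) = 1.99 / (1.99 + 0.294) = 0.8713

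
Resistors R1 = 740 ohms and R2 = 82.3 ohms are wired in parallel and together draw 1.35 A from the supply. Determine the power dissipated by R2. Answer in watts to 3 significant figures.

121 W

Only the total current is stated, so first find the parallel equivalent to get the voltage across the combination.
1/R_eq = 1/740 + 1/82.3 ⇒ R_eq = 74.06 Ω
V = I_total × R_eq = 1.350 × 74.06 = 99.99 V
P_R2 = V² / R2 = (99.99)² / 82.3 = 121.5 W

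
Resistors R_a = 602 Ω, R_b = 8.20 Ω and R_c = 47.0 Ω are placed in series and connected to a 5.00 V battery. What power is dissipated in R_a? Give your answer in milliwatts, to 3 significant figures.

34.8 mW

Since the resistors are in series they all carry the loop current I = V/R_total; the power in any one is I²R.
R_total = 602 + 8.20 + 47.0 = 657.2 Ω
I = V / R_total = 5.00 / 657.2 = 0.007608 A
P_R_a = I² × R_a = (0.007608)² × 602 = 0.03485 W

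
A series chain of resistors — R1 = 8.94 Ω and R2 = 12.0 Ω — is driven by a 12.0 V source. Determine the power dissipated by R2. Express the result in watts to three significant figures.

3.94 W

Series elements share the same current, so find I first, then use P = I²R.
R_total = 8.94 + 12.0 = 20.94 Ω
I = V / R_total = 12.0 / 20.94 = 0.5731 A
P_R2 = I² × R2 = (0.5731)² × 12.0 = 3.941 W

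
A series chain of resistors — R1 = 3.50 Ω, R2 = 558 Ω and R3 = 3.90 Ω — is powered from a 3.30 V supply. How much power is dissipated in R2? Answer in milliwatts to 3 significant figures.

Every series element carries the same I. Get I from the total resistance, then P = I² × R2.
R_total = 3.50 + 558 + 3.90 = 565.4 Ω
I = V / R_total = 3.30 / 565.4 = 0.005837 A
P_R2 = I² × R2 = (0.005837)² × 558 = 0.01901 W

19.0 mW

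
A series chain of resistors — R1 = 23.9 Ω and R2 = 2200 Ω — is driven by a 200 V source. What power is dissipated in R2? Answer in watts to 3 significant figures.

Series elements share the same current, so find I first, then use P = I²R.
R_total = 23.9 + 2200 = 2224 Ω
I = V / R_total = 200 / 2224 = 0.08993 A
P_R2 = I² × R2 = (0.08993)² × 2200 = 17.79 W

17.8 W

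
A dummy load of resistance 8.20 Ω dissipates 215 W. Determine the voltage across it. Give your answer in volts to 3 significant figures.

42.0 V

Inverting the appropriate power form: V = √(P R).
V = √(215 × 8.20) = 41.99 V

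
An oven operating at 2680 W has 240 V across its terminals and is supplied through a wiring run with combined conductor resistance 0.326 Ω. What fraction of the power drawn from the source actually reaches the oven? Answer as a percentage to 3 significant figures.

I = P / V = 2680 / 240 = 11.17 A through the wiring run.
P_line = I² R_line = (11.17)² × 0.326 = 40.65 W
P_source = P_load + P_line = 2680 + 40.65 = 2721 W
η = P_load / P_source = 2680 / 2721 = 0.9851

98.5 %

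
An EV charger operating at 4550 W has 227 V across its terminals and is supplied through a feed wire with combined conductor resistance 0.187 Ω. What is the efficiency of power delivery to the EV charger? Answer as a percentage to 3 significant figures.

I = P / V = 4550 / 227 = 20.04 A through the feed wire.
P_line = I² R_line = (20.04)² × 0.187 = 75.13 W
P_source = P_load + P_line = 4550 + 75.13 = 4625 W
η = P_load / P_source = 4550 / 4625 = 0.9838

98.4 %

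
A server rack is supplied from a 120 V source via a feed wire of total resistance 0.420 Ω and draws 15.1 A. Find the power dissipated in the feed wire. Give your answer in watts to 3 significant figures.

95.8 W

The feed wire and load are in series, so the same current flows in both; the loss is I²R_line.
The feed wire carries the full 15.1 A.
P_line = I² R_line = (15.10)² × 0.420 = 95.76 W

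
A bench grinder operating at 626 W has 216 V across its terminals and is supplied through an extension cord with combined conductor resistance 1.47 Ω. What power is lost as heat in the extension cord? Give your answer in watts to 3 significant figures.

12.3 W

The extension cord is a series resistance carrying the load current; its dissipation is I²R_line.
I = P / V = 626 / 216 = 2.898 A through the extension cord.
P_line = I² R_line = (2.898)² × 1.47 = 12.35 W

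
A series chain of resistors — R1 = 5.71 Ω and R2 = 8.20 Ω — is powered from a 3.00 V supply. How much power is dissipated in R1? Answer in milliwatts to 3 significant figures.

266 mW

In a series string the same current flows through every resistor — find that current, then P = I²R for the one we want.
R_total = 5.71 + 8.20 = 13.91 Ω
I = V / R_total = 3.00 / 13.91 = 0.2157 A
P_R1 = I² × R1 = (0.2157)² × 5.71 = 0.2656 W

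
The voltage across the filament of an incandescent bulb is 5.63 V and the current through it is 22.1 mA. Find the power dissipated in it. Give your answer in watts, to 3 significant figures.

0.124 W

With V and I both given, power follows immediately from P = V I.
P = 5.63 V × 0.02210 A = 0.1244 W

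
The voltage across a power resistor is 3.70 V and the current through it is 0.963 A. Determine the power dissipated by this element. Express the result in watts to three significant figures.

V and I are known directly — P = V I, no intermediate step needed.
P = 3.70 V × 0.9630 A = 3.563 W

3.56 W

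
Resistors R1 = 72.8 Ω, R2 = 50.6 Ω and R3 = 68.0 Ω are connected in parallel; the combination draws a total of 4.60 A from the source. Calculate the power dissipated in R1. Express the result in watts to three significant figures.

125 W

Only the total current is stated, so first find the parallel equivalent to get the voltage across the combination.
1/R_eq = 1/72.8 + 1/50.6 + 1/68.0 ⇒ R_eq = 20.74 Ω
V = I_total × R_eq = 4.600 × 20.74 = 95.43 V
P_R1 = V² / R1 = (95.43)² / 72.8 = 125.1 W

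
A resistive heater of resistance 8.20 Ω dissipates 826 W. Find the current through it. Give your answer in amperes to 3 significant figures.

10.0 A

The two known quantities fix the third via I = √(P / R).
I = √(826 / 8.20) = 10.04 A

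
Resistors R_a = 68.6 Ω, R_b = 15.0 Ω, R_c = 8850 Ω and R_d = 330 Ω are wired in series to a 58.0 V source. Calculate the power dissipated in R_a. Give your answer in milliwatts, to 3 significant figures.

2.69 mW

Series elements share the same current, so find I first, then use P = I²R.
R_total = 68.6 + 15.0 + 8850 + 330 = 9264 Ω
I = V / R_total = 58.0 / 9264 = 0.006261 A
P_R_a = I² × R_a = (0.006261)² × 68.6 = 0.002689 W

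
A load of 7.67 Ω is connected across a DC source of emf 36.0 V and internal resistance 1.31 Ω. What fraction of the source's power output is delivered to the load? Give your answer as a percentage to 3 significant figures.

Efficiency is P_load / P_total. With a series r and R sharing the same I, P = I²R for each, so η = R/(R+r).
η = R / (R + r) = 7.67 / (7.67 + 1.31) = 0.8541

85.4 %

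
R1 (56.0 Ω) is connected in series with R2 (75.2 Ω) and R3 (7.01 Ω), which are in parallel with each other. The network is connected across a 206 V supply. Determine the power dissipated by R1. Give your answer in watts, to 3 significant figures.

610 W

Replace R2 and R3 with their parallel equivalent so the circuit becomes R1 in series with R_p.
R_p = (75.2×7.01)/(75.2+7.01) = 6.412 Ω
R_total = 56.0 + 6.412 = 62.41 Ω
I = V / R_total = 206 / 62.41 = 3.301 A
R1 carries the full series current, so P = I²R.
P_R1 = (3.301)² × 56.0 = 610.1 W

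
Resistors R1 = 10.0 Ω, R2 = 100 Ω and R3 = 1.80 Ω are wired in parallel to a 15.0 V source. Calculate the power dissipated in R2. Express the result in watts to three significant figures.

2.25 W

The supply voltage appears across each parallel branch — just use P = V²/R2.
P_R2 = V² / R2 = (15.0)² / 100 Ω = 2.250 W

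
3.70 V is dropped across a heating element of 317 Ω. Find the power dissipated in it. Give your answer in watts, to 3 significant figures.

0.0432 W

Voltage and resistance are given, so P = V²/R is the one-step route.
P = (3.70 V)² / 317 Ω = 0.04319 W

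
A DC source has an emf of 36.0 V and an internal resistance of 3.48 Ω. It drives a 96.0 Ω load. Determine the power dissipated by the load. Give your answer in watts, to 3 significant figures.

With r and R in series, I = ε/(r+R); the load dissipates I²R.
I = ε / (r + R) = 36.0 / (3.48 + 96.0) = 0.3619 A
P_load = I² R = (0.3619)² × 96.0 = 12.57 W

12.6 W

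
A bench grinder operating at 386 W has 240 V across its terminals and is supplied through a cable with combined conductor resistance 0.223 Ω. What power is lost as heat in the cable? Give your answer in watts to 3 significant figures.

The cable is a series resistance carrying the load current; its dissipation is I²R_line.
I = P / V = 386 / 240 = 1.608 A through the cable.
P_line = I² R_line = (1.608)² × 0.223 = 0.5768 W

0.577 W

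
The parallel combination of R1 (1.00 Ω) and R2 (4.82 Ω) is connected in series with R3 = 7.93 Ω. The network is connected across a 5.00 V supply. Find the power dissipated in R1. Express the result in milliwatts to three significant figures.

Reduce the parallel combination to a single R_p; the circuit then becomes R_p in series with the remaining resistor.
R_p = (1.00×4.82)/(1.00+4.82) = 0.8282 Ω
R_total = R_p + 7.93 = 0.8282 + 7.93 = 8.758 Ω
I = V / R_total = 5.00 / 8.758 = 0.5709 A
Voltage across the parallel pair: V_p = I × R_p = 0.5709 × 0.8282 = 0.4728 V
Use P = V²/R for R1 with V = V_p.
P_R1 = (0.4728)² / 1.00 = 0.2235 W

224 mW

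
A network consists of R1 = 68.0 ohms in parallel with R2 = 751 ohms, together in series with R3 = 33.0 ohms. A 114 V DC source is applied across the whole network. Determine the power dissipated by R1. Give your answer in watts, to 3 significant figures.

81.7 W

Reduce the parallel combination to a single R_p; the circuit then becomes R_p in series with the remaining resistor.
R_p = (68.0×751)/(68.0+751) = 62.35 Ω
R_total = R_p + 33.0 = 62.35 + 33.0 = 95.35 Ω
I = V / R_total = 114 / 95.35 = 1.196 A
Voltage across the parallel pair: V_p = I × R_p = 1.196 × 62.35 = 74.55 V
Use P = V²/R for R1 with V = V_p.
P_R1 = (74.55)² / 68.0 = 81.72 W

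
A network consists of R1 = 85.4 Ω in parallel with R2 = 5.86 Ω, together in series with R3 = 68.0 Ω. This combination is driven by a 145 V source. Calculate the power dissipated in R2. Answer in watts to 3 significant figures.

20.0 W

First find R_p for the parallel pair, then treat R_p + R3 as a series loop.
R_p = (85.4×5.86)/(85.4+5.86) = 5.484 Ω
R_total = R_p + 68.0 = 5.484 + 68.0 = 73.48 Ω
I = V / R_total = 145 / 73.48 = 1.973 A
Voltage across the parallel pair: V_p = I × R_p = 1.973 × 5.484 = 10.82 V
Use P = V²/R for R2 with V = V_p.
P_R2 = (10.82)² / 5.86 = 19.98 W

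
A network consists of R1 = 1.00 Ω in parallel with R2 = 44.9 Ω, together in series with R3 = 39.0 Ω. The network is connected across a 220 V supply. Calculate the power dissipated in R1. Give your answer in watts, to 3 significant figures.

29.0 W

Combine R1 and R2 into their parallel equivalent first, reducing the network to two series resistors.
R_p = (1.00×44.9)/(1.00+44.9) = 0.9782 Ω
R_total = R_p + 39.0 = 0.9782 + 39.0 = 39.98 Ω
I = V / R_total = 220 / 39.98 = 5.503 A
Voltage across the parallel pair: V_p = I × R_p = 5.503 × 0.9782 = 5.383 V
R1 sits across V_p; its power is V_p²/R.
P_R1 = (5.383)² / 1.00 = 28.98 W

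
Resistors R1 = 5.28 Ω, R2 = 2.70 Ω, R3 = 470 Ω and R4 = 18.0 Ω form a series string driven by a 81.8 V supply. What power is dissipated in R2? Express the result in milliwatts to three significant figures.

73.4 mW

Every series element carries the same I. Get I from the total resistance, then P = I² × R2.
R_total = 5.28 + 2.70 + 470 + 18.0 = 496.0 Ω
I = V / R_total = 81.8 / 496.0 = 0.1649 A
P_R2 = I² × R2 = (0.1649)² × 2.70 = 0.07344 W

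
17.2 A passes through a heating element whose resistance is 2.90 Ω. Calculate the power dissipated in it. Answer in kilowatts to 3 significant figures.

0.858 kW

The current through and the resistance of the element are both given; use P = I²R.
P = (17.20 A)² × 2.90 Ω = 857.9 W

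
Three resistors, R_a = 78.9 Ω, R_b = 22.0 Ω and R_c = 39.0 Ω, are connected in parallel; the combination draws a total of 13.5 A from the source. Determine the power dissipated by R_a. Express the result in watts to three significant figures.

329 W

Only the total current is stated, so first find the parallel equivalent to get the voltage across the combination.
1/R_eq = 1/78.9 + 1/22.0 + 1/39.0 ⇒ R_eq = 11.94 Ω
V = I_total × R_eq = 13.50 × 11.94 = 161.2 V
P_R_a = V² / R_a = (161.2)² / 78.9 = 329.2 W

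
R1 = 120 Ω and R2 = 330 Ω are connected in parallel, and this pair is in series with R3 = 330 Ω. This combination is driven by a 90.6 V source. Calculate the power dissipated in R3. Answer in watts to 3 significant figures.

15.5 W

Collapse the R1‖R2 pair into one equivalent R_p; then R_p and R3 form a series string.
R_p = (120×330)/(120+330) = 88.00 Ω
R_total = R_p + 330 = 88.00 + 330 = 418.0 Ω
I = V / R_total = 90.6 / 418.0 = 0.2167 A
R3 is the series element, so its power is I²R.
P_R3 = (0.2167)² × 330 = 15.50 W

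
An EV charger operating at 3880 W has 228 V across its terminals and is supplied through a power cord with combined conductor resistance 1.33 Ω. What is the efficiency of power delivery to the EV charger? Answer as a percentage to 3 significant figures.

I = P / V = 3880 / 228 = 17.02 A through the power cord.
P_line = I² R_line = (17.02)² × 1.33 = 385.2 W
P_source = P_load + P_line = 3880 + 385.2 = 4265 W
η = P_load / P_source = 3880 / 4265 = 0.9097

91.0 %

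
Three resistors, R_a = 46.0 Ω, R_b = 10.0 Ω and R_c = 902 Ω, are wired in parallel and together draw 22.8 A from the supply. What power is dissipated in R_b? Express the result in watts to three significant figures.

3440 W

Parallel branches share V, not I — compute V via R_eq, then use V²/R for the target branch.
1/R_eq = 1/46.0 + 1/10.0 + 1/902 ⇒ R_eq = 8.140 Ω
V = I_total × R_eq = 22.80 × 8.140 = 185.6 V
P_R_b = V² / R_b = (185.6)² / 10.0 = 3445 W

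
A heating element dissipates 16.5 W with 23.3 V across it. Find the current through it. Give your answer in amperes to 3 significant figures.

0.708 A

From P = V I = I²R = V²/R, with the two given quantities we get I = P / V.
I = 16.5 / 23.3 = 0.7082 A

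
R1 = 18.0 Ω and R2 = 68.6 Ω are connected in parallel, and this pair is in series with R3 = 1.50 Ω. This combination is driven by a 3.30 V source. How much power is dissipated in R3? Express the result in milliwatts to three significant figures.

65.8 mW

Combine R1 and R2 into their parallel equivalent first, reducing the network to two series resistors.
R_p = (18.0×68.6)/(18.0+68.6) = 14.26 Ω
R_total = R_p + 1.50 = 14.26 + 1.50 = 15.76 Ω
I = V / R_total = 3.30 / 15.76 = 0.2094 A
R3 is the series element, so its power is I²R.
P_R3 = (0.2094)² × 1.50 = 0.06578 W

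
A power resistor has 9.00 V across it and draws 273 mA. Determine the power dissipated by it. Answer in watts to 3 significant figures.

2.46 W

With V and I both given, power follows immediately from P = V I.
P = 9.00 V × 0.2730 A = 2.457 W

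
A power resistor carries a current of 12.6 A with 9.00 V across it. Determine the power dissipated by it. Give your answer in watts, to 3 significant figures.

Since both terminal voltage and current are stated, P = V I gives the power in one step.
P = 9.00 V × 12.60 A = 113.4 W

113 W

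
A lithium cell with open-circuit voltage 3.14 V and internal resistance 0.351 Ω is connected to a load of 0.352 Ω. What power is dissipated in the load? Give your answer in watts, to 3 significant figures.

With r and R in series, I = ε/(r+R); the load dissipates I²R.
I = ε / (r + R) = 3.14 / (0.351 + 0.352) = 4.467 A
P_load = I² R = (4.467)² × 0.352 = 7.022 W

7.02 W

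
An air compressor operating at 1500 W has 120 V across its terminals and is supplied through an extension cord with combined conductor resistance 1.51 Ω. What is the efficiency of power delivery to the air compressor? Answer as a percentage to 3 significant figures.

I = P / V = 1500 / 120 = 12.50 A through the extension cord.
P_line = I² R_line = (12.50)² × 1.51 = 235.9 W
P_source = P_load + P_line = 1500 + 235.9 = 1736 W
η = P_load / P_source = 1500 / 1736 = 0.8641

86.4 %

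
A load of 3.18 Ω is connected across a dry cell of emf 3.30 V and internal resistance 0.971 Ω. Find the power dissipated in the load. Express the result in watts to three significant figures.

Load and internal resistance form a series loop — compute the loop current, then the load power via I²R.
I = ε / (r + R) = 3.30 / (0.971 + 3.18) = 0.7950 A
P_load = I² R = (0.7950)² × 3.18 = 2.010 W

2.01 W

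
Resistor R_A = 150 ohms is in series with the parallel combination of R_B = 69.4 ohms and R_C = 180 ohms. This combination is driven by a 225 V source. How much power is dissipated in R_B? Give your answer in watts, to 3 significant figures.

First combine the parallel branches into one equivalent R_p, then R_A + R_p is a series pair.
R_p = (69.4×180)/(69.4+180) = 50.09 Ω
R_total = 150 + 50.09 = 200.1 Ω
I = V / R_total = 225 / 200.1 = 1.125 A
Voltage across the parallel pair: V_p = I × R_p = 1.125 × 50.09 = 56.32 V
With V_p across R_B, its power is V_p²/R_B.
P_R_B = (56.32)² / 69.4 = 45.71 W

45.7 W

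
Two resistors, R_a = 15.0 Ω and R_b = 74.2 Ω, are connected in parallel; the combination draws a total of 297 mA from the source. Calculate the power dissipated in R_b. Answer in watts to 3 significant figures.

We need the common branch voltage; get it from I_total × R_eq, then P = V²/R for the branch.
1/R_eq = 1/15.0 + 1/74.2 ⇒ R_eq = 12.48 Ω
V = I_total × R_eq = 0.2970 × 12.48 = 3.706 V
P_R_b = V² / R_b = (3.706)² / 74.2 = 0.1851 W

0.185 W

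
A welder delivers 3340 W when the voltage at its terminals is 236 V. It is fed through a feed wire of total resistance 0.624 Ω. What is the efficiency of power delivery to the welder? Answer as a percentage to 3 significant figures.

I = P / V = 3340 / 236 = 14.15 A through the feed wire.
P_line = I² R_line = (14.15)² × 0.624 = 125.0 W
P_source = P_load + P_line = 3340 + 125.0 = 3465 W
η = P_load / P_source = 3340 / 3465 = 0.9639

96.4 %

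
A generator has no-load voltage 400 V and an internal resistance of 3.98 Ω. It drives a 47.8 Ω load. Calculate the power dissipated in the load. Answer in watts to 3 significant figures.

The internal resistance and the load are in series, so the same I flows through both; get I from ε/(r+R), then I²R for the load.
I = ε / (r + R) = 400 / (3.98 + 47.8) = 7.725 A
P_load = I² R = (7.725)² × 47.8 = 2852 W

2850 W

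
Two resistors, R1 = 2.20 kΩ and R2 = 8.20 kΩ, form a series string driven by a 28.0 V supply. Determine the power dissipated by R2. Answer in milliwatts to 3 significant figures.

59.4 mW

Every series element carries the same I. Get I from the total resistance, then P = I² × R2.
R_total = (2.20 + 8.20) kΩ = 10400 Ω
I = V / R_total = 28.0 / 10400 = 0.002692 A
P_R2 = I² × R2 = (0.002692)² × 8200 = 0.05944 W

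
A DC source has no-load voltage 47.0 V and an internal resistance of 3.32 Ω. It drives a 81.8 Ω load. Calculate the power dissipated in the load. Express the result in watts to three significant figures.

24.9 W

Load and internal resistance form a series loop — compute the loop current, then the load power via I²R.
I = ε / (r + R) = 47.0 / (3.32 + 81.8) = 0.5522 A
P_load = I² R = (0.5522)² × 81.8 = 24.94 W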